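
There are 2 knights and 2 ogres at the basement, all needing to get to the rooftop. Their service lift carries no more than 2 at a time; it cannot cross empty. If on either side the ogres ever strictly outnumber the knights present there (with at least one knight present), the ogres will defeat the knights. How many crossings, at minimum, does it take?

Counting alone: each trip to the rooftop takes at most 2 across and each return brings at least 1 back, so after t trips out (and t−1 returns) at most 2t − (t−1) of the 4 are across; that first reaches 4 at t = 3, so at least 5 crossings are needed.
The plan below uses exactly 5 crossings, so it is optimal:
1. 2 ogres → the rooftop.  (the basement: 2K 0O; the rooftop: 0K 2O)
2. 1 ogre ← the basement.  (the basement: 2K 1O; the rooftop: 0K 1O)
3. 2 knights → the rooftop.  (the basement: 0K 1O; the rooftop: 2K 1O)
4. 1 ogre ← the basement.  (the basement: 0K 2O; the rooftop: 2K 0O)
5. 2 ogres → the rooftop.  (the basement: 0K 0O; the rooftop: 2K 2O)

5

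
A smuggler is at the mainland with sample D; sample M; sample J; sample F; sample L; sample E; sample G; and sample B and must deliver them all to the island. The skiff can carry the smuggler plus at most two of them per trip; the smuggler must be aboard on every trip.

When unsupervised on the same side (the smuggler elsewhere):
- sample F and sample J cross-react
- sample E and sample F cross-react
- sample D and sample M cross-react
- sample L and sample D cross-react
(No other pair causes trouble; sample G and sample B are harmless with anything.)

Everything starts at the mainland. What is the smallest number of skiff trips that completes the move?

Counting alone: the smuggler can take at most 2 across per trip to the island, so moving all 8 needs at least 4 loaded trips out, with a return between consecutive ones — at least 7 crossings.
The safety rule pushes this higher. Following every safe sequence of crossings, the most of the 8 that can be at the island as the skiff arrives there on crossing 7 is 7 — never all 8.
So no plan with fewer than 9 crossings exists, and this one achieves 9:
1. Smuggler goes to the island with sample D and sample F.
2. Smuggler goes back to the mainland alone.
3. Smuggler goes to the island with sample J and sample M.
4. Smuggler goes back to the mainland with sample D and sample F.
5. Smuggler goes to the island with sample E and sample L.
6. Smuggler goes back to the mainland alone.
7. Smuggler goes to the island with sample B and sample G.
8. Smuggler goes back to the mainland alone.
9. Smuggler goes to the island with sample D and sample F.

9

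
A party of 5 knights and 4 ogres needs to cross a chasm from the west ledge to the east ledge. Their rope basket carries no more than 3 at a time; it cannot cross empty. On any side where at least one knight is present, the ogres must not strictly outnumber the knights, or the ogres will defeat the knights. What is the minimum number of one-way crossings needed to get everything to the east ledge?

7

Counting alone: each trip to the east ledge takes at most 3 across and each return brings at least 1 back, so after t trips out (and t−1 returns) at most 3t − (t−1) of the 9 are across; that first reaches 9 at t = 4, so at least 7 crossings are needed.
The plan below uses exactly 7 crossings, so it is optimal:
1. 3 ogres → the east ledge.  (the west ledge: 5K 1O; the east ledge: 0K 3O)
2. 1 ogre ← the west ledge.  (the west ledge: 5K 2O; the east ledge: 0K 2O)
3. 3 knights → the east ledge.  (the west ledge: 2K 2O; the east ledge: 3K 2O)
4. 1 knight ← the west ledge.  (the west ledge: 3K 2O; the east ledge: 2K 2O)
5. 2 knights and 1 ogre → the east ledge.  (the west ledge: 1K 1O; the east ledge: 4K 3O)
6. 1 knight ← the west ledge.  (the west ledge: 2K 1O; the east ledge: 3K 3O)
7. 2 knights and 1 ogre → the east ledge.  (the west ledge: 0K 0O; the east ledge: 5K 4O)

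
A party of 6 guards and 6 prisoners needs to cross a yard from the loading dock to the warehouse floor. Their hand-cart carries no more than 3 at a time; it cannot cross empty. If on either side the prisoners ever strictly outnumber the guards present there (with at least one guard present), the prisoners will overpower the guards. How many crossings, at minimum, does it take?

impossible

Following every safe sequence of crossings from the start, the most of the 12 that can be at the warehouse floor as the hand-cart arrives there on crossings 1, 3, 5 is 3, 5, 6 respectively; the best ever achieved is 6 of 12.
From crossing 7 on, no configuration arises that was not already reachable earlier: only 17 distinct safe configurations (who is on which side, and where the hand-cart is) can ever be reached, none of them has everyone across, and every continuation just revisits them. They are: 0 guards + 0 prisoners across (hand-cart back at the start); 0 guards + 1 prisoner across (hand-cart there); 0 guards + 1 prisoner across (hand-cart back at the start); 0 guards + 2 prisoners across (hand-cart there); 0 guards + 2 prisoners across (hand-cart back at the start); 0 guards + 3 prisoners across (hand-cart there); 0 guards + 3 prisoners across (hand-cart back at the start); 0 guards + 4 prisoners across (hand-cart there); 0 guards + 4 prisoners across (hand-cart back at the start); 0 guards + 5 prisoners across (hand-cart there); 0 guards + 5 prisoners across (hand-cart back at the start); 0 guards + 6 prisoners across (hand-cart there); 1 guard + 1 prisoner across (hand-cart there); 1 guard + 1 prisoner across (hand-cart back at the start); 2 guards + 2 prisoners across (hand-cart there); 2 guards + 2 prisoners across (hand-cart back at the start); 3 guards + 3 prisoners across (hand-cart there). So no valid plan exists.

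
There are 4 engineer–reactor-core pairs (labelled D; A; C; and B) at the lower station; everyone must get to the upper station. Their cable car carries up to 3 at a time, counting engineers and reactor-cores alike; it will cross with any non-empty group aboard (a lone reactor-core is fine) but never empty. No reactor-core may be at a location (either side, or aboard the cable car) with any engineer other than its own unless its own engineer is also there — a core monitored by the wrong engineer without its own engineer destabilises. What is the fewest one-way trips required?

9

Counting alone: each trip to the upper station takes at most 3 across and each return brings at least 1 back, so after t trips out (and t−1 returns) at most 3t − (t−1) of the 8 are across; that first reaches 8 at t = 4, so at least 7 crossings are needed.
The safety rule pushes this higher. Following every safe sequence of crossings, the most of the 8 that can be at the upper station as the cable car arrives there on crossing 7 is 7 — never all 8.
So no plan with fewer than 9 crossings exists, and this one achieves 9:
1. engineer D and reactor-core D cross → the upper station.
2. engineer D crosses ← the lower station.
3. engineer A, engineer D, and reactor-core A cross → the upper station.
4. engineer D and reactor-core D cross ← the lower station.
5. engineer B, engineer C, and engineer D cross → the upper station.
6. reactor-core A crosses ← the lower station.
7. reactor-core A and reactor-core D cross → the upper station.
8. reactor-core D crosses ← the lower station.
9. reactor-core B, reactor-core C, and reactor-core D cross → the upper station.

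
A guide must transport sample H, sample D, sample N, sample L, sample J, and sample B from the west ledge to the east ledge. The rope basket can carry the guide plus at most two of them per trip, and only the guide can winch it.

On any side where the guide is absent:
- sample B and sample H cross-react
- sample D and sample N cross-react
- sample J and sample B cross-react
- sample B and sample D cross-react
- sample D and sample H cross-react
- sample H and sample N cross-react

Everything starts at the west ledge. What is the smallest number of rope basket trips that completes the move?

impossible

Whatever the first load, the items left behind include a forbidden pair without the guide. No opening move is safe, so no plan exists.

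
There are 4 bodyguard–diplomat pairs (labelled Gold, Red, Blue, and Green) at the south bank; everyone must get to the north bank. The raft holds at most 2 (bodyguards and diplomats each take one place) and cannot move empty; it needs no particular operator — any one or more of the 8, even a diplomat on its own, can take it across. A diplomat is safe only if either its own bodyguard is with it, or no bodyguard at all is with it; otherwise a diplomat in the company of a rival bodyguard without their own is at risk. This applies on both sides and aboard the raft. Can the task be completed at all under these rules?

No

Following every safe sequence of crossings from the start, the most of the 8 that can be at the north bank as the raft arrives there on crossings 1, 3, 5 is 2, 3, 4 respectively; the best ever achieved is 4 of 8.
From crossing 7 on, no configuration arises that was not already reachable earlier: only 44 distinct safe configurations (who is on which side, and where the raft is) can ever be reached, none of them has everyone across, and every continuation just revisits them. So no valid plan exists.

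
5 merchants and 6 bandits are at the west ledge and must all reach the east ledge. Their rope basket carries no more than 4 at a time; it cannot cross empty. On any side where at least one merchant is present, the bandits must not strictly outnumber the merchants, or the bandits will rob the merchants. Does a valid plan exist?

No

The bandits already outnumber the merchants at the west ledge before anyone moves, so the starting position itself is disallowed.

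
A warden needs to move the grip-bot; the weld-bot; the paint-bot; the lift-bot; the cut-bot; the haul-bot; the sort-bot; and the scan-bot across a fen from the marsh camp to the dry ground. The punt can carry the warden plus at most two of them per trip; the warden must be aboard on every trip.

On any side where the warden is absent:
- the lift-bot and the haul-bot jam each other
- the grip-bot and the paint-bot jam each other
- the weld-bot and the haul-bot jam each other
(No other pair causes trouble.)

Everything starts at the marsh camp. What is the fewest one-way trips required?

Counting alone: the warden can take at most 2 across per trip to the dry ground, so moving all 8 needs at least 4 loaded trips out, with a return between consecutive ones — at least 7 crossings.
The safety rule pushes this higher. Following every safe sequence of crossings, the most of the 8 that can be at the dry ground as the punt arrives there on crossing 7 is 7 — never all 8.
So no plan with fewer than 9 crossings exists, and this one achieves 9:
1. Warden goes to the dry ground with the grip-bot and the haul-bot.
2. Warden goes back to the marsh camp alone.
3. Warden goes to the dry ground with the weld-bot.
4. Warden goes back to the marsh camp with the haul-bot.
5. Warden goes to the dry ground with the cut-bot and the lift-bot.
6. Warden goes back to the marsh camp alone.
7. Warden goes to the dry ground with the scan-bot and the sort-bot.
8. Warden goes back to the marsh camp alone.
9. Warden goes to the dry ground with the haul-bot and the paint-bot.

9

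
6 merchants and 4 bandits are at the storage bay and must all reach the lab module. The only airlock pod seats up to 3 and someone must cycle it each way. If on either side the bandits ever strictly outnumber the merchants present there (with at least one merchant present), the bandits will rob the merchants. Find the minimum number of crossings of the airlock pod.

Counting alone: each trip to the lab module takes at most 3 across and each return brings at least 1 back, so after t trips out (and t−1 returns) at most 3t − (t−1) of the 10 are across; that first reaches 10 at t = 5, so at least 9 crossings are needed.
The plan below uses exactly 9 crossings, so it is optimal:
1. 2 bandits → the lab module.  (the storage bay: 6M 2B; the lab module: 0M 2B)
2. 1 bandit ← the storage bay.  (the storage bay: 6M 3B; the lab module: 0M 1B)
3. 3 bandits → the lab module.  (the storage bay: 6M 0B; the lab module: 0M 4B)
4. 1 bandit ← the storage bay.  (the storage bay: 6M 1B; the lab module: 0M 3B)
5. 3 merchants → the lab module.  (the storage bay: 3M 1B; the lab module: 3M 3B)
6. 1 bandit ← the storage bay.  (the storage bay: 3M 2B; the lab module: 3M 2B)
7. 1 merchant and 2 bandits → the lab module.  (the storage bay: 2M 0B; the lab module: 4M 4B)
8. 1 bandit ← the storage bay.  (the storage bay: 2M 1B; the lab module: 4M 3B)
9. 2 merchants and 1 bandit → the lab module.  (the storage bay: 0M 0B; the lab module: 6M 4B)

9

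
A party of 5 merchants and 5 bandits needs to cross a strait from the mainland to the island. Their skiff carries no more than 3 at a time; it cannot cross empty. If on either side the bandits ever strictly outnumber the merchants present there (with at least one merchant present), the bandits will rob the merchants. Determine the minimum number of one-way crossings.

11

Counting alone: each trip to the island takes at most 3 across and each return brings at least 1 back, so after t trips out (and t−1 returns) at most 3t − (t−1) of the 10 are across; that first reaches 10 at t = 5, so at least 9 crossings are needed.
The safety rule pushes this higher. Following every safe sequence of crossings, the most of the 10 that can be at the island as the skiff arrives there on crossing 9 is 9 — never all 10.
So no plan with fewer than 11 crossings exists, and this one achieves 11:
1. 2 bandits → the island.  (the mainland: 5M 3B; the island: 0M 2B)
2. 1 bandit ← the mainland.  (the mainland: 5M 4B; the island: 0M 1B)
3. 3 bandits → the island.  (the mainland: 5M 1B; the island: 0M 4B)
4. 1 bandit ← the mainland.  (the mainland: 5M 2B; the island: 0M 3B)
5. 3 merchants → the island.  (the mainland: 2M 2B; the island: 3M 3B)
6. 1 merchant and 1 bandit ← the mainland.  (the mainland: 3M 3B; the island: 2M 2B)
7. 3 merchants → the island.  (the mainland: 0M 3B; the island: 5M 2B)
8. 1 bandit ← the mainland.  (the mainland: 0M 4B; the island: 5M 1B)
9. 2 bandits → the island.  (the mainland: 0M 2B; the island: 5M 3B)
10. 1 bandit ← the mainland.  (the mainland: 0M 3B; the island: 5M 2B)
11. 3 bandits → the island.  (the mainland: 0M 0B; the island: 5M 5B)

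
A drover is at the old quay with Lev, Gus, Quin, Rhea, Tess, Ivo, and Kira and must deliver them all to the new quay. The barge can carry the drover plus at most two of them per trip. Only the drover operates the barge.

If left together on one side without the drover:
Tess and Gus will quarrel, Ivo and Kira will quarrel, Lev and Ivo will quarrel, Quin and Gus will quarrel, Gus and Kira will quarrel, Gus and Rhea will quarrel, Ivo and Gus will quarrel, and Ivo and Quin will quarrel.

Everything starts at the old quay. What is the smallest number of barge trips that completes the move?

Counting alone: the drover can take at most 2 across per trip to the new quay, so moving all 7 needs at least 4 loaded trips out, with a return between consecutive ones — at least 7 crossings.
The safety rule pushes this higher. Following every safe sequence of crossings, the most of the 7 that can be at the new quay as the barge arrives there on crossings 7, 9 is 5, 6 respectively — never all 7.
So no plan with fewer than 11 crossings exists, and this one achieves 11:
1. Drover goes to the new quay with Gus and Ivo.
2. Drover goes back to the old quay with Gus.
3. Drover goes to the new quay with Gus and Lev.
4. Drover goes back to the old quay with Ivo.
5. Drover goes to the new quay with Kira and Quin.
6. Drover goes back to the old quay with Gus.
7. Drover goes to the new quay with Gus and Rhea.
8. Drover goes back to the old quay with Gus.
9. Drover goes to the new quay with Gus and Tess.
10. Drover goes back to the old quay with Gus.
11. Drover goes to the new quay with Gus and Ivo.

11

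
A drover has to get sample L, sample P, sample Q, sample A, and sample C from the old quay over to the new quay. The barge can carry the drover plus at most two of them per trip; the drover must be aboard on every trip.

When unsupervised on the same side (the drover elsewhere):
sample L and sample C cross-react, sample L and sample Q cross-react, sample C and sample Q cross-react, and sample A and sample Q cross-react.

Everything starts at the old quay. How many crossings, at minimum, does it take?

Counting alone: the drover can take at most 2 across per trip to the new quay, so moving all 5 needs at least 3 loaded trips out, with a return between consecutive ones — at least 5 crossings.
The safety rule pushes this higher. Following every safe sequence of crossings, the most of the 5 that can be at the new quay as the barge arrives there on crossing 5 is 4 — never all 5.
So no plan with fewer than 7 crossings exists, and this one achieves 7:
1. Drover goes to the new quay with sample L and sample Q.  [the old quay: sample A, sample C, sample P | the new quay: sample L, sample Q]
2. Drover goes back to the old quay with sample L.  [the old quay: sample A, sample C, sample L, sample P | the new quay: sample Q]
3. Drover goes to the new quay with sample L and sample P.  [the old quay: sample A, sample C | the new quay: sample L, sample P, sample Q]
4. Drover goes back to the old quay with sample L.  [the old quay: sample A, sample C, sample L | the new quay: sample P, sample Q]
5. Drover goes to the new quay with sample A and sample L.  [the old quay: sample C | the new quay: sample A, sample L, sample P, sample Q]
6. Drover goes back to the old quay with sample Q.  [the old quay: sample C, sample Q | the new quay: sample A, sample L, sample P]
7. Drover goes to the new quay with sample C and sample Q.  [the old quay: — | the new quay: sample A, sample C, sample L, sample P, sample Q]

7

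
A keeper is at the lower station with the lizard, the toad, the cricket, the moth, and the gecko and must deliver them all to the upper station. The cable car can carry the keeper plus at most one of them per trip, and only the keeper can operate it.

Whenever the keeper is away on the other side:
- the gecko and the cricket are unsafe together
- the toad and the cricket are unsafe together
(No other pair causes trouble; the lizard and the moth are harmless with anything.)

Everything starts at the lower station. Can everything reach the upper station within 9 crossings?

No

Counting alone: the keeper can take at most 1 across per trip to the upper station, so moving all 5 needs at least 5 loaded trips out, with a return between consecutive ones — at least 9 crossings.
The safety rule pushes this higher. Following every safe sequence of crossings, the most of the 5 that can be at the upper station as the cable car arrives there on crossing 9 is 4 — never all 5.
So the move cannot be finished within 9 crossings. (The shortest complete plan takes 11:)
1. Keeper goes to the upper station with the cricket.  [the lower station: the gecko, the lizard, the moth, the toad | the upper station: the cricket]
2. Keeper goes back to the lower station alone.  [the lower station: the gecko, the lizard, the moth, the toad | the upper station: the cricket]
3. Keeper goes to the upper station with the lizard.  [the lower station: the gecko, the moth, the toad | the upper station: the cricket, the lizard]
4. Keeper goes back to the lower station alone.  [the lower station: the gecko, the moth, the toad | the upper station: the cricket, the lizard]
5. Keeper goes to the upper station with the toad.  [the lower station: the gecko, the moth | the upper station: the cricket, the lizard, the toad]
6. Keeper goes back to the lower station with the cricket.  [the lower station: the cricket, the gecko, the moth | the upper station: the lizard, the toad]
7. Keeper goes to the upper station with the gecko.  [the lower station: the cricket, the moth | the upper station: the gecko, the lizard, the toad]
8. Keeper goes back to the lower station alone.  [the lower station: the cricket, the moth | the upper station: the gecko, the lizard, the toad]
9. Keeper goes to the upper station with the moth.  [the lower station: the cricket | the upper station: the gecko, the lizard, the moth, the toad]
10. Keeper goes back to the lower station alone.  [the lower station: the cricket | the upper station: the gecko, the lizard, the moth, the toad]
11. Keeper goes to the upper station with the cricket.  [the lower station: — | the upper station: the cricket, the gecko, the lizard, the moth, the toad]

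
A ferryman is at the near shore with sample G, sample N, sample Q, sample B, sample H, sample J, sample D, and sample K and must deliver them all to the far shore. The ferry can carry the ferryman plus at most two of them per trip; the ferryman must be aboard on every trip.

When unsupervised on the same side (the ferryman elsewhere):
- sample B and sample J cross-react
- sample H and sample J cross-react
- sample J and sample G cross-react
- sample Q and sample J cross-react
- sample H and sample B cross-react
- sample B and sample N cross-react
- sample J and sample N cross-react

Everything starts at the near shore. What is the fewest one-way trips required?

Counting alone: the ferryman can take at most 2 across per trip to the far shore, so moving all 8 needs at least 4 loaded trips out, with a return between consecutive ones — at least 7 crossings.
The safety rule pushes this higher. Following every safe sequence of crossings, the most of the 8 that can be at the far shore as the ferry arrives there on crossings 7, 9, 11 is 5, 6, 7 respectively — never all 8.
So no plan with fewer than 13 crossings exists, and this one achieves 13:
1. Ferryman goes to the far shore with sample B and sample J.
2. Ferryman goes back to the near shore with sample B.
3. Ferryman goes to the far shore with sample B and sample G.
4. Ferryman goes back to the near shore with sample J.
5. Ferryman goes to the far shore with sample J and sample Q.
6. Ferryman goes back to the near shore with sample J.
7. Ferryman goes to the far shore with sample H and sample N.
8. Ferryman goes back to the near shore with sample B.
9. Ferryman goes to the far shore with sample B and sample D.
10. Ferryman goes back to the near shore with sample B.
11. Ferryman goes to the far shore with sample B and sample K.
12. Ferryman goes back to the near shore with sample B.
13. Ferryman goes to the far shore with sample B and sample J.

13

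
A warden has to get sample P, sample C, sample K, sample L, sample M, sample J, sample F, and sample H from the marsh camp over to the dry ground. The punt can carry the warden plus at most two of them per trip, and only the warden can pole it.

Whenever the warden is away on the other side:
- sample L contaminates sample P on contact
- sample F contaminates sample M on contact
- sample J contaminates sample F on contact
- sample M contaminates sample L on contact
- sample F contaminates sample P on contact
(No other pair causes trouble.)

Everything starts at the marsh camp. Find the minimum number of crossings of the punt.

Counting alone: the warden can take at most 2 across per trip to the dry ground, so moving all 8 needs at least 4 loaded trips out, with a return between consecutive ones — at least 7 crossings.
The safety rule pushes this higher. Following every safe sequence of crossings, the most of the 8 that can be at the dry ground as the punt arrives there on crossing 7 is 7 — never all 8.
So no plan with fewer than 9 crossings exists, and this one achieves 9:
1. Warden goes to the dry ground with sample F and sample L.  [the marsh camp: sample C, sample H, sample J, sample K, sample M, sample P | the dry ground: sample F, sample L]
2. Warden goes back to the marsh camp alone.  [the marsh camp: sample C, sample H, sample J, sample K, sample M, sample P | the dry ground: sample F, sample L]
3. Warden goes to the dry ground with sample C and sample P.  [the marsh camp: sample H, sample J, sample K, sample M | the dry ground: sample C, sample F, sample L, sample P]
4. Warden goes back to the marsh camp with sample F and sample L.  [the marsh camp: sample F, sample H, sample J, sample K, sample L, sample M | the dry ground: sample C, sample P]
5. Warden goes to the dry ground with sample J and sample M.  [the marsh camp: sample F, sample H, sample K, sample L | the dry ground: sample C, sample J, sample M, sample P]
6. Warden goes back to the marsh camp alone.  [the marsh camp: sample F, sample H, sample K, sample L | the dry ground: sample C, sample J, sample M, sample P]
7. Warden goes to the dry ground with sample H and sample K.  [the marsh camp: sample F, sample L | the dry ground: sample C, sample H, sample J, sample K, sample M, sample P]
8. Warden goes back to the marsh camp alone.  [the marsh camp: sample F, sample L | the dry ground: sample C, sample H, sample J, sample K, sample M, sample P]
9. Warden goes to the dry ground with sample F and sample L.  [the marsh camp: — | the dry ground: sample C, sample F, sample H, sample J, sample K, sample L, sample M, sample P]

9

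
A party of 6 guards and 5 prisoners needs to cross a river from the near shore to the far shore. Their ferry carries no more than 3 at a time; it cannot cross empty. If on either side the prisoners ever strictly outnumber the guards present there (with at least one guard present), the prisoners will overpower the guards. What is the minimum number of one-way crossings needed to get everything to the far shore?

9

Counting alone: each trip to the far shore takes at most 3 across and each return brings at least 1 back, so after t trips out (and t−1 returns) at most 3t − (t−1) of the 11 are across; that first reaches 11 at t = 5, so at least 9 crossings are needed.
The plan below uses exactly 9 crossings, so it is optimal:
1. 3 prisoners → the far shore.  (the near shore: 6G 2P; the far shore: 0G 3P)
2. 1 prisoner ← the near shore.  (the near shore: 6G 3P; the far shore: 0G 2P)
3. 3 guards → the far shore.  (the near shore: 3G 3P; the far shore: 3G 2P)
4. 1 guard ← the near shore.  (the near shore: 4G 3P; the far shore: 2G 2P)
5. 2 guards and 1 prisoner → the far shore.  (the near shore: 2G 2P; the far shore: 4G 3P)
6. 1 guard ← the near shore.  (the near shore: 3G 2P; the far shore: 3G 3P)
7. 2 guards and 1 prisoner → the far shore.  (the near shore: 1G 1P; the far shore: 5G 4P)
8. 1 guard ← the near shore.  (the near shore: 2G 1P; the far shore: 4G 4P)
9. 2 guards and 1 prisoner → the far shore.  (the near shore: 0G 0P; the far shore: 6G 5P)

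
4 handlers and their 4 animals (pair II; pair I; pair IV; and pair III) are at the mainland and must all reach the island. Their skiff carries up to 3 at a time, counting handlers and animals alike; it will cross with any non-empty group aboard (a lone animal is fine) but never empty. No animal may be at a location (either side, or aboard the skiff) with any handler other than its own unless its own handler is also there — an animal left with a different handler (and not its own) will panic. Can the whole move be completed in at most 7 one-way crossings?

No

Counting alone: each trip to the island takes at most 3 across and each return brings at least 1 back, so after t trips out (and t−1 returns) at most 3t − (t−1) of the 8 are across; that first reaches 8 at t = 4, so at least 7 crossings are needed.
The safety rule pushes this higher. Following every safe sequence of crossings, the most of the 8 that can be at the island as the skiff arrives there on crossing 7 is 7 — never all 8.
So the move cannot be finished within 7 crossings. (The shortest complete plan takes 9:)
1. animal II and handler II cross → the island.
2. handler II crosses ← the mainland.
3. animal I, handler I, and handler II cross → the island.
4. animal II and handler II cross ← the mainland.
5. handler II, handler III, and handler IV cross → the island.
6. animal I crosses ← the mainland.
7. animal I and animal II cross → the island.
8. animal II crosses ← the mainland.
9. animal II, animal III, and animal IV cross → the island.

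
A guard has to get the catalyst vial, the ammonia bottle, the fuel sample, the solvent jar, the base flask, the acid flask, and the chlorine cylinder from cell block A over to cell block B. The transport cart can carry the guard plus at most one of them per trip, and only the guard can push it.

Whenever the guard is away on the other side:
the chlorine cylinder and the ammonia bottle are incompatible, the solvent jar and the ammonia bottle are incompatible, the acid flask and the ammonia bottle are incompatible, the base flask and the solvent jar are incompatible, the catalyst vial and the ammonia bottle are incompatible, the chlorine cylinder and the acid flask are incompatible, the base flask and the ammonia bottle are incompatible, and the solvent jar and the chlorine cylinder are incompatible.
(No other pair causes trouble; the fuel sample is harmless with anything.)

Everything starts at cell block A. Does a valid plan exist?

No

Whatever the first load, the items left behind include a forbidden pair without the guard. No opening move is safe, so no plan exists.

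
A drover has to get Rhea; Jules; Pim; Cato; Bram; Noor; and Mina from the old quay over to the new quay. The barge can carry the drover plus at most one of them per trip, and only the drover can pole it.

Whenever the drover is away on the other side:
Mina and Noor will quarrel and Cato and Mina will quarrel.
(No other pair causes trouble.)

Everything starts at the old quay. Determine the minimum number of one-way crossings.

Counting alone: the drover can take at most 1 across per trip to the new quay, so moving all 7 needs at least 7 loaded trips out, with a return between consecutive ones — at least 13 crossings.
The safety rule pushes this higher. Following every safe sequence of crossings, the most of the 7 that can be at the new quay as the barge arrives there on crossing 13 is 6 — never all 7.
So no plan with fewer than 15 crossings exists, and this one achieves 15:
1. Drover goes to the new quay with Mina.
2. Drover goes back to the old quay alone.
3. Drover goes to the new quay with Rhea.
4. Drover goes back to the old quay alone.
5. Drover goes to the new quay with Jules.
6. Drover goes back to the old quay alone.
7. Drover goes to the new quay with Pim.
8. Drover goes back to the old quay alone.
9. Drover goes to the new quay with Cato.
10. Drover goes back to the old quay with Mina.
11. Drover goes to the new quay with Noor.
12. Drover goes back to the old quay alone.
13. Drover goes to the new quay with Bram.
14. Drover goes back to the old quay alone.
15. Drover goes to the new quay with Mina.

15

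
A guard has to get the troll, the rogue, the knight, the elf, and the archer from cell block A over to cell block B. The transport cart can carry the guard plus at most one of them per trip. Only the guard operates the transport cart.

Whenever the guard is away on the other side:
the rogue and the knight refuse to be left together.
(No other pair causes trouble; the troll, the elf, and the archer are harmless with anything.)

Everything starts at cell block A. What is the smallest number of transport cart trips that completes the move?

Counting alone: the guard can take at most 1 across per trip to cell block B, so moving all 5 needs at least 5 loaded trips out, with a return between consecutive ones — at least 9 crossings.
The plan below uses exactly 9 crossings, so it is optimal:
1. Guard goes to cell block B with the rogue.
2. Guard goes back to cell block A alone.
3. Guard goes to cell block B with the troll.
4. Guard goes back to cell block A alone.
5. Guard goes to cell block B with the elf.
6. Guard goes back to cell block A alone.
7. Guard goes to cell block B with the archer.
8. Guard goes back to cell block A alone.
9. Guard goes to cell block B with the knight.

9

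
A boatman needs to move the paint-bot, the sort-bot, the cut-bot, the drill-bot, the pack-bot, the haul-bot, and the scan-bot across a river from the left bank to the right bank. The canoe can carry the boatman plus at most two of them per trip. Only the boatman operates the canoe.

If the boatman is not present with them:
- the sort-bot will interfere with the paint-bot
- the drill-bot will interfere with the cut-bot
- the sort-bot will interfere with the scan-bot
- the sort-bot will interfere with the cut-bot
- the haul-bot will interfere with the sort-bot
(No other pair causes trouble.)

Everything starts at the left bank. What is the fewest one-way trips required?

Counting alone: the boatman can take at most 2 across per trip to the right bank, so moving all 7 needs at least 4 loaded trips out, with a return between consecutive ones — at least 7 crossings.
The safety rule pushes this higher. Following every safe sequence of crossings, the most of the 7 that can be at the right bank as the canoe arrives there on crossing 7 is 6 — never all 7.
So no plan with fewer than 9 crossings exists, and this one achieves 9:
1. Boatman goes to the right bank with the cut-bot and the sort-bot.  [the left bank: the drill-bot, the haul-bot, the pack-bot, the paint-bot, the scan-bot | the right bank: the cut-bot, the sort-bot]
2. Boatman goes back to the left bank with the sort-bot.  [the left bank: the drill-bot, the haul-bot, the pack-bot, the paint-bot, the scan-bot, the sort-bot | the right bank: the cut-bot]
3. Boatman goes to the right bank with the paint-bot and the sort-bot.  [the left bank: the drill-bot, the haul-bot, the pack-bot, the scan-bot | the right bank: the cut-bot, the paint-bot, the sort-bot]
4. Boatman goes back to the left bank with the sort-bot.  [the left bank: the drill-bot, the haul-bot, the pack-bot, the scan-bot, the sort-bot | the right bank: the cut-bot, the paint-bot]
5. Boatman goes to the right bank with the pack-bot and the sort-bot.  [the left bank: the drill-bot, the haul-bot, the scan-bot | the right bank: the cut-bot, the pack-bot, the paint-bot, the sort-bot]
6. Boatman goes back to the left bank with the sort-bot.  [the left bank: the drill-bot, the haul-bot, the scan-bot, the sort-bot | the right bank: the cut-bot, the pack-bot, the paint-bot]
7. Boatman goes to the right bank with the haul-bot and the scan-bot.  [the left bank: the drill-bot, the sort-bot | the right bank: the cut-bot, the haul-bot, the pack-bot, the paint-bot, the scan-bot]
8. Boatman goes back to the left bank alone.  [the left bank: the drill-bot, the sort-bot | the right bank: the cut-bot, the haul-bot, the pack-bot, the paint-bot, the scan-bot]
9. Boatman goes to the right bank with the drill-bot and the sort-bot.  [the left bank: — | the right bank: the cut-bot, the drill-bot, the haul-bot, the pack-bot, the paint-bot, the scan-bot, the sort-bot]

9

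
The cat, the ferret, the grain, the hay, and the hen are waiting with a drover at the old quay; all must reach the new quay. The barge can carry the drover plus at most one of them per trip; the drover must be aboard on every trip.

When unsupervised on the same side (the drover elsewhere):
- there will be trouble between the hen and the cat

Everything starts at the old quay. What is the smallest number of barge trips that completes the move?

Counting alone: the drover can take at most 1 across per trip to the new quay, so moving all 5 needs at least 5 loaded trips out, with a return between consecutive ones — at least 9 crossings.
The plan below uses exactly 9 crossings, so it is optimal:
1. Drover goes to the new quay with the cat.  [the old quay: the ferret, the grain, the hay, the hen | the new quay: the cat]
2. Drover goes back to the old quay alone.  [the old quay: the ferret, the grain, the hay, the hen | the new quay: the cat]
3. Drover goes to the new quay with the ferret.  [the old quay: the grain, the hay, the hen | the new quay: the cat, the ferret]
4. Drover goes back to the old quay alone.  [the old quay: the grain, the hay, the hen | the new quay: the cat, the ferret]
5. Drover goes to the new quay with the grain.  [the old quay: the hay, the hen | the new quay: the cat, the ferret, the grain]
6. Drover goes back to the old quay alone.  [the old quay: the hay, the hen | the new quay: the cat, the ferret, the grain]
7. Drover goes to the new quay with the hay.  [the old quay: the hen | the new quay: the cat, the ferret, the grain, the hay]
8. Drover goes back to the old quay alone.  [the old quay: the hen | the new quay: the cat, the ferret, the grain, the hay]
9. Drover goes to the new quay with the hen.  [the old quay: — | the new quay: the cat, the ferret, the grain, the hay, the hen]

9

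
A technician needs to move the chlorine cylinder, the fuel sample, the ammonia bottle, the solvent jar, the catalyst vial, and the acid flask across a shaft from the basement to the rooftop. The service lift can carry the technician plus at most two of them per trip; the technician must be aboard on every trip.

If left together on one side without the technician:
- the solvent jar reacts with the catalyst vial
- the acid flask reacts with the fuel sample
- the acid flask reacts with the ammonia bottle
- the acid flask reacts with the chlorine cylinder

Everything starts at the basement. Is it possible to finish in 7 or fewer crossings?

Yes — this plan uses 7 crossings (≤ 7):
1. Technician goes to the rooftop with the acid flask and the solvent jar.  [the basement: the ammonia bottle, the catalyst vial, the chlorine cylinder, the fuel sample | the rooftop: the acid flask, the solvent jar]
2. Technician goes back to the basement alone.  [the basement: the ammonia bottle, the catalyst vial, the chlorine cylinder, the fuel sample | the rooftop: the acid flask, the solvent jar]
3. Technician goes to the rooftop with the chlorine cylinder.  [the basement: the ammonia bottle, the catalyst vial, the fuel sample | the rooftop: the acid flask, the chlorine cylinder, the solvent jar]
4. Technician goes back to the basement with the acid flask.  [the basement: the acid flask, the ammonia bottle, the catalyst vial, the fuel sample | the rooftop: the chlorine cylinder, the solvent jar]
5. Technician goes to the rooftop with the ammonia bottle and the fuel sample.  [the basement: the acid flask, the catalyst vial | the rooftop: the ammonia bottle, the chlorine cylinder, the fuel sample, the solvent jar]
6. Technician goes back to the basement alone.  [the basement: the acid flask, the catalyst vial | the rooftop: the ammonia bottle, the chlorine cylinder, the fuel sample, the solvent jar]
7. Technician goes to the rooftop with the acid flask and the catalyst vial.  [the basement: — | the rooftop: the acid flask, the ammonia bottle, the catalyst vial, the chlorine cylinder, the fuel sample, the solvent jar]

Yes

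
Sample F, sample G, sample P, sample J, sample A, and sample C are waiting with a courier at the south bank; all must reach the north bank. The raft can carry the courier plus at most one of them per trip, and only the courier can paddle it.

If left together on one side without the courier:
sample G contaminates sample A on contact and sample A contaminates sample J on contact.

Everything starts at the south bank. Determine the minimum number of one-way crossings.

13

Counting alone: the courier can take at most 1 across per trip to the north bank, so moving all 6 needs at least 6 loaded trips out, with a return between consecutive ones — at least 11 crossings.
The safety rule pushes this higher. Following every safe sequence of crossings, the most of the 6 that can be at the north bank as the raft arrives there on crossing 11 is 5 — never all 6.
So no plan with fewer than 13 crossings exists, and this one achieves 13:
1. Courier goes to the north bank with sample A.  [the south bank: sample C, sample F, sample G, sample J, sample P | the north bank: sample A]
2. Courier goes back to the south bank alone.  [the south bank: sample C, sample F, sample G, sample J, sample P | the north bank: sample A]
3. Courier goes to the north bank with sample F.  [the south bank: sample C, sample G, sample J, sample P | the north bank: sample A, sample F]
4. Courier goes back to the south bank alone.  [the south bank: sample C, sample G, sample J, sample P | the north bank: sample A, sample F]
5. Courier goes to the north bank with sample G.  [the south bank: sample C, sample J, sample P | the north bank: sample A, sample F, sample G]
6. Courier goes back to the south bank with sample A.  [the south bank: sample A, sample C, sample J, sample P | the north bank: sample F, sample G]
7. Courier goes to the north bank with sample J.  [the south bank: sample A, sample C, sample P | the north bank: sample F, sample G, sample J]
8. Courier goes back to the south bank alone.  [the south bank: sample A, sample C, sample P | the north bank: sample F, sample G, sample J]
9. Courier goes to the north bank with sample P.  [the south bank: sample A, sample C | the north bank: sample F, sample G, sample J, sample P]
10. Courier goes back to the south bank alone.  [the south bank: sample A, sample C | the north bank: sample F, sample G, sample J, sample P]
11. Courier goes to the north bank with sample C.  [the south bank: sample A | the north bank: sample C, sample F, sample G, sample J, sample P]
12. Courier goes back to the south bank alone.  [the south bank: sample A | the north bank: sample C, sample F, sample G, sample J, sample P]
13. Courier goes to the north bank with sample A.  [the south bank: — | the north bank: sample A, sample C, sample F, sample G, sample J, sample P]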